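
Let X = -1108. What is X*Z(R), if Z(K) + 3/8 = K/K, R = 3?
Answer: -1385/2 ≈ -692.50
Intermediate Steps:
Z(K) = 5/8 (Z(K) = -3/8 + K/K = -3/8 + 1 = 5/8)
X*Z(R) = -1108*5/8 = -1385/2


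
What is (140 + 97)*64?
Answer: 15168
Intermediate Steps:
(140 + 97)*64 = 237*64 = 15168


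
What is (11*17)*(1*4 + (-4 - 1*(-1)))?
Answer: 187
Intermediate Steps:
(11*17)*(1*4 + (-4 - 1*(-1))) = 187*(4 + (-4 + 1)) = 187*(4 - 3) = 187*1 = 187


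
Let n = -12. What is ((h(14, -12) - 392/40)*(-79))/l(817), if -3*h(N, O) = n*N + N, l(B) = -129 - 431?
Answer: 7031/1200 ≈ 5.8592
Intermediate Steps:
l(B) = -560
h(N, O) = 11*N/3 (h(N, O) = -(-12*N + N)/3 = -(-11)*N/3 = 11*N/3)
((h(14, -12) - 392/40)*(-79))/l(817) = (((11/3)*14 - 392/40)*(-79))/(-560) = ((154/3 - 392*1/40)*(-79))*(-1/560) = ((154/3 - 49/5)*(-79))*(-1/560) = ((623/15)*(-79))*(-1/560) = -49217/15*(-1/560) = 7031/1200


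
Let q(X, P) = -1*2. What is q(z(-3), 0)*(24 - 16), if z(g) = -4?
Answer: -16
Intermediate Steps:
q(X, P) = -2
q(z(-3), 0)*(24 - 16) = -2*(24 - 16) = -2*8 = -16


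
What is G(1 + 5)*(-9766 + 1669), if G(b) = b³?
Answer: -1748952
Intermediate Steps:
G(1 + 5)*(-9766 + 1669) = (1 + 5)³*(-9766 + 1669) = 6³*(-8097) = 216*(-8097) = -1748952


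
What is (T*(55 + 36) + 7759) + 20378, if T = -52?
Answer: 23405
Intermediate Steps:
(T*(55 + 36) + 7759) + 20378 = (-52*(55 + 36) + 7759) + 20378 = (-52*91 + 7759) + 20378 = (-4732 + 7759) + 20378 = 3027 + 20378 = 23405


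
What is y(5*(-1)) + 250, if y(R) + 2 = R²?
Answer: 273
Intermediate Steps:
y(R) = -2 + R²
y(5*(-1)) + 250 = (-2 + (5*(-1))²) + 250 = (-2 + (-5)²) + 250 = (-2 + 25) + 250 = 23 + 250 = 273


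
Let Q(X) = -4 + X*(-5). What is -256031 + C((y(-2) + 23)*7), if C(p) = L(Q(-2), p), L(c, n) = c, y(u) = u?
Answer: -256025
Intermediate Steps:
Q(X) = -4 - 5*X
C(p) = 6 (C(p) = -4 - 5*(-2) = -4 + 10 = 6)
-256031 + C((y(-2) + 23)*7) = -256031 + 6 = -256025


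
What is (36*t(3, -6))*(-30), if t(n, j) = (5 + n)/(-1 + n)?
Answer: -4320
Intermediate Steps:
t(n, j) = (5 + n)/(-1 + n)
(36*t(3, -6))*(-30) = (36*((5 + 3)/(-1 + 3)))*(-30) = (36*(8/2))*(-30) = (36*((½)*8))*(-30) = (36*4)*(-30) = 144*(-30) = -4320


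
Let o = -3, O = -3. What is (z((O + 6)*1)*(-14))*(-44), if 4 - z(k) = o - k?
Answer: 6160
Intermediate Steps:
z(k) = 7 + k (z(k) = 4 - (-3 - k) = 4 + (3 + k) = 7 + k)
(z((O + 6)*1)*(-14))*(-44) = ((7 + (-3 + 6)*1)*(-14))*(-44) = ((7 + 3*1)*(-14))*(-44) = ((7 + 3)*(-14))*(-44) = (10*(-14))*(-44) = -140*(-44) = 6160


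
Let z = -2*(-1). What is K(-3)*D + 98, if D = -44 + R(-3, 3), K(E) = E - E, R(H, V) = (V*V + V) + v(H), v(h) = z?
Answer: 98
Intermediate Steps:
z = 2
v(h) = 2
R(H, V) = 2 + V + V**2 (R(H, V) = (V*V + V) + 2 = (V**2 + V) + 2 = (V + V**2) + 2 = 2 + V + V**2)
K(E) = 0
D = -30 (D = -44 + (2 + 3 + 3**2) = -44 + (2 + 3 + 9) = -44 + 14 = -30)
K(-3)*D + 98 = 0*(-30) + 98 = 0 + 98 = 98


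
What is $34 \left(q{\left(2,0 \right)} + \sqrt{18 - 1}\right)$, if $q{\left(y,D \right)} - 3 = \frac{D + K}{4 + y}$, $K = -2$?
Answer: $\frac{272}{3} + 34 \sqrt{17} \approx 230.85$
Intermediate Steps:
$q{\left(y,D \right)} = 3 + \frac{-2 + D}{4 + y}$ ($q{\left(y,D \right)} = 3 + \frac{D - 2}{4 + y} = 3 + \frac{-2 + D}{4 + y}$)
$34 \left(q{\left(2,0 \right)} + \sqrt{18 - 1}\right) = 34 \left(\frac{10 + 0 + 3 \cdot 2}{4 + 2} + \sqrt{18 - 1}\right) = 34 \left(\frac{10 + 0 + 6}{6} + \sqrt{17}\right) = 34 \left(\frac{1}{6} \cdot 16 + \sqrt{17}\right) = 34 \left(\frac{8}{3} + \sqrt{17}\right) = \frac{272}{3} + 34 \sqrt{17}$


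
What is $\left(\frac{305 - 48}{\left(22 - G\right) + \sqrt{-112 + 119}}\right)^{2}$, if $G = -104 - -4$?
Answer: $\frac{66049}{\left(122 + \sqrt{7}\right)^{2}} \approx 4.2512$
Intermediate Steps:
$G = -100$ ($G = -104 + 4 = -100$)
$\left(\frac{305 - 48}{\left(22 - G\right) + \sqrt{-112 + 119}}\right)^{2} = \left(\frac{305 - 48}{\left(22 - -100\right) + \sqrt{-112 + 119}}\right)^{2} = \left(\frac{257}{\left(22 + 100\right) + \sqrt{7}}\right)^{2} = \left(\frac{257}{122 + \sqrt{7}}\right)^{2} = \frac{66049}{\left(122 + \sqrt{7}\right)^{2}}$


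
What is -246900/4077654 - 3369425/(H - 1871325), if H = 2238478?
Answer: -2304999900775/249520483177 ≈ -9.2377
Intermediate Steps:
-246900/4077654 - 3369425/(H - 1871325) = -246900/4077654 - 3369425/(2238478 - 1871325) = -246900*1/4077654 - 3369425/367153 = -41150/679609 - 3369425*1/367153 = -41150/679609 - 3369425/367153 = -2304999900775/249520483177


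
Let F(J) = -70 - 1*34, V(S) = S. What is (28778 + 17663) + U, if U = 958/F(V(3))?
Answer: 2414453/52 ≈ 46432.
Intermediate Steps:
F(J) = -104 (F(J) = -70 - 34 = -104)
U = -479/52 (U = 958/(-104) = 958*(-1/104) = -479/52 ≈ -9.2115)
(28778 + 17663) + U = (28778 + 17663) - 479/52 = 46441 - 479/52 = 2414453/52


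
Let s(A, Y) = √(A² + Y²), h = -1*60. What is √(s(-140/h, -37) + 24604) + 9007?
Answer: 9007 + √(221436 + 3*√12370)/3 ≈ 9164.0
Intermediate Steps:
h = -60
√(s(-140/h, -37) + 24604) + 9007 = √(√((-140/(-60))² + (-37)²) + 24604) + 9007 = √(√((-140*(-1/60))² + 1369) + 24604) + 9007 = √(√((7/3)² + 1369) + 24604) + 9007 = √(√(49/9 + 1369) + 24604) + 9007 = √(√(12370/9) + 24604) + 9007 = √(√12370/3 + 24604) + 9007 = √(24604 + √12370/3) + 9007 = 9007 + √(24604 + √12370/3)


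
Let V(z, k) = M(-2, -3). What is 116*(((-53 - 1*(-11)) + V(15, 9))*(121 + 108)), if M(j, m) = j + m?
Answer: -1248508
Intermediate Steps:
V(z, k) = -5 (V(z, k) = -2 - 3 = -5)
116*(((-53 - 1*(-11)) + V(15, 9))*(121 + 108)) = 116*(((-53 - 1*(-11)) - 5)*(121 + 108)) = 116*(((-53 + 11) - 5)*229) = 116*((-42 - 5)*229) = 116*(-47*229) = 116*(-10763) = -1248508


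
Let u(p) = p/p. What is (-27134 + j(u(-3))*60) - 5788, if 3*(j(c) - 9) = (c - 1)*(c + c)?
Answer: -32382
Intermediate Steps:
u(p) = 1
j(c) = 9 + 2*c*(-1 + c)/3 (j(c) = 9 + ((c - 1)*(c + c))/3 = 9 + ((-1 + c)*(2*c))/3 = 9 + (2*c*(-1 + c))/3 = 9 + 2*c*(-1 + c)/3)
(-27134 + j(u(-3))*60) - 5788 = (-27134 + (9 - ⅔*1 + (⅔)*1²)*60) - 5788 = (-27134 + (9 - ⅔ + (⅔)*1)*60) - 5788 = (-27134 + (9 - ⅔ + ⅔)*60) - 5788 = (-27134 + 9*60) - 5788 = (-27134 + 540) - 5788 = -26594 - 5788 = -32382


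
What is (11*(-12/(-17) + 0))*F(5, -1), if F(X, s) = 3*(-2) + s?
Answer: -924/17 ≈ -54.353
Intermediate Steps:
F(X, s) = -6 + s
(11*(-12/(-17) + 0))*F(5, -1) = (11*(-12/(-17) + 0))*(-6 - 1) = (11*(-12*(-1/17) + 0))*(-7) = (11*(12/17 + 0))*(-7) = (11*(12/17))*(-7) = (132/17)*(-7) = -924/17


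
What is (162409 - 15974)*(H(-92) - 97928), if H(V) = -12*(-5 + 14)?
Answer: -14355901660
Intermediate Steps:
H(V) = -108 (H(V) = -12*9 = -108)
(162409 - 15974)*(H(-92) - 97928) = (162409 - 15974)*(-108 - 97928) = 146435*(-98036) = -14355901660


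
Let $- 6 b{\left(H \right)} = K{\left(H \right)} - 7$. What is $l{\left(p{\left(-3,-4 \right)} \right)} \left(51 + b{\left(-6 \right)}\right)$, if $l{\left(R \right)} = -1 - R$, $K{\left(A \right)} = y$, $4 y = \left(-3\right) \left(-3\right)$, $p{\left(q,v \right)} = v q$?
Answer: $- \frac{16159}{24} \approx -673.29$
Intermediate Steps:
$p{\left(q,v \right)} = q v$
$y = \frac{9}{4}$ ($y = \frac{\left(-3\right) \left(-3\right)}{4} = \frac{1}{4} \cdot 9 = \frac{9}{4} \approx 2.25$)
$K{\left(A \right)} = \frac{9}{4}$
$b{\left(H \right)} = \frac{19}{24}$ ($b{\left(H \right)} = - \frac{\frac{9}{4} - 7}{6} = \left(- \frac{1}{6}\right) \left(- \frac{19}{4}\right) = \frac{19}{24}$)
$l{\left(p{\left(-3,-4 \right)} \right)} \left(51 + b{\left(-6 \right)}\right) = \left(-1 - \left(-3\right) \left(-4\right)\right) \left(51 + \frac{19}{24}\right) = \left(-1 - 12\right) \frac{1243}{24} = \left(-13\right) \frac{1243}{24} = - \frac{16159}{24}$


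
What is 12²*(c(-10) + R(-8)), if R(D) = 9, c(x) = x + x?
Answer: -1584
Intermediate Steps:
c(x) = 2*x
12²*(c(-10) + R(-8)) = 12²*(2*(-10) + 9) = 144*(-20 + 9) = 144*(-11) = -1584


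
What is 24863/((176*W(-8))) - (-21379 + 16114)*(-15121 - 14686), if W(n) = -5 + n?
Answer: -359064685103/2288 ≈ -1.5693e+8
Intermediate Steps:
24863/((176*W(-8))) - (-21379 + 16114)*(-15121 - 14686) = 24863/((176*(-5 - 8))) - (-21379 + 16114)*(-15121 - 14686) = 24863/((176*(-13))) - (-5265)*(-29807) = 24863/(-2288) - 1*156933855 = 24863*(-1/2288) - 156933855 = -24863/2288 - 156933855 = -359064685103/2288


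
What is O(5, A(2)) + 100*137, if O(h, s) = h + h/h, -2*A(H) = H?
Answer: 13706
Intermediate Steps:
A(H) = -H/2
O(h, s) = 1 + h (O(h, s) = h + 1 = 1 + h)
O(5, A(2)) + 100*137 = (1 + 5) + 100*137 = 6 + 13700 = 13706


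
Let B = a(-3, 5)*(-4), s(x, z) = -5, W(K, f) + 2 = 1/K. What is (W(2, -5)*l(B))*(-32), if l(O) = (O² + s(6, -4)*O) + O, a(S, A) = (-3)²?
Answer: 69120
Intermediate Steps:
a(S, A) = 9
W(K, f) = -2 + 1/K
B = -36 (B = 9*(-4) = -36)
l(O) = O² - 4*O (l(O) = (O² - 5*O) + O = O² - 4*O)
(W(2, -5)*l(B))*(-32) = ((-2 + 1/2)*(-36*(-4 - 36)))*(-32) = ((-2 + ½)*(-36*(-40)))*(-32) = -3/2*1440*(-32) = -2160*(-32) = 69120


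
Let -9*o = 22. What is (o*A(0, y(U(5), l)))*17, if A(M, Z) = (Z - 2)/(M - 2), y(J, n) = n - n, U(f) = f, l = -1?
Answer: -374/9 ≈ -41.556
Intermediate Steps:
y(J, n) = 0
o = -22/9 (o = -⅑*22 = -22/9 ≈ -2.4444)
A(M, Z) = (-2 + Z)/(-2 + M)
(o*A(0, y(U(5), l)))*17 = -22*(-2 + 0)/(9*(-2 + 0))*17 = -22*(-2)/(9*(-2))*17 = -(-11)*(-2)/9*17 = -22/9*1*17 = -22/9*17 = -374/9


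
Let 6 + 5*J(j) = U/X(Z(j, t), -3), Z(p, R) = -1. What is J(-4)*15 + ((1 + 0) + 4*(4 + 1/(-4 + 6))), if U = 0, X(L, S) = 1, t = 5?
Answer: 1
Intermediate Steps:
J(j) = -6/5 (J(j) = -6/5 + (0/1)/5 = -6/5 + (0*1)/5 = -6/5 + (⅕)*0 = -6/5 + 0 = -6/5)
J(-4)*15 + ((1 + 0) + 4*(4 + 1/(-4 + 6))) = -6/5*15 + ((1 + 0) + 4*(4 + 1/(-4 + 6))) = -18 + (1 + 4*(4 + 1/2)) = -18 + (1 + 4*(4 + ½)) = -18 + (1 + 4*(9/2)) = -18 + (1 + 18) = -18 + 19 = 1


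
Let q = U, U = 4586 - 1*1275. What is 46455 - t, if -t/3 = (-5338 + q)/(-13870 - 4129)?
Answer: 836149626/17999 ≈ 46455.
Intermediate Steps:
U = 3311 (U = 4586 - 1275 = 3311)
q = 3311
t = -6081/17999 (t = -3*(-5338 + 3311)/(-13870 - 4129) = -(-6081)/(-17999) = -(-6081)*(-1)/17999 = -3*2027/17999 = -6081/17999 ≈ -0.33785)
46455 - t = 46455 - 1*(-6081/17999) = 46455 + 6081/17999 = 836149626/17999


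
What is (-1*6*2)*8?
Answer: -96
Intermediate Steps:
(-1*6*2)*8 = -6*2*8 = -12*8 = -96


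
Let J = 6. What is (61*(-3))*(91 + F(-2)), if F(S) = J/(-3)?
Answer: -16287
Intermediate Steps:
F(S) = -2 (F(S) = 6/(-3) = 6*(-⅓) = -2)
(61*(-3))*(91 + F(-2)) = (61*(-3))*(91 - 2) = -183*89 = -16287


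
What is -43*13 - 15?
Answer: -574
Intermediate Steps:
-43*13 - 15 = -559 - 15 = -574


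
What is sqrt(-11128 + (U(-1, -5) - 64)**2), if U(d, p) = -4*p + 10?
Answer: 6*I*sqrt(277) ≈ 99.86*I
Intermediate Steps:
U(d, p) = 10 - 4*p
sqrt(-11128 + (U(-1, -5) - 64)**2) = sqrt(-11128 + ((10 - 4*(-5)) - 64)**2) = sqrt(-11128 + ((10 + 20) - 64)**2) = sqrt(-11128 + (30 - 64)**2) = sqrt(-11128 + (-34)**2) = sqrt(-11128 + 1156) = sqrt(-9972) = 6*I*sqrt(277)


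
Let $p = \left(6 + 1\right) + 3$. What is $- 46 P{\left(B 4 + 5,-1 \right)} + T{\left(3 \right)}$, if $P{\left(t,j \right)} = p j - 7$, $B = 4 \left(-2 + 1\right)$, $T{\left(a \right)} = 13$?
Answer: $795$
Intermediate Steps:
$B = -4$ ($B = 4 \left(-1\right) = -4$)
$p = 10$ ($p = 7 + 3 = 10$)
$P{\left(t,j \right)} = -7 + 10 j$ ($P{\left(t,j \right)} = 10 j - 7 = -7 + 10 j$)
$- 46 P{\left(B 4 + 5,-1 \right)} + T{\left(3 \right)} = - 46 \left(-7 + 10 \left(-1\right)\right) + 13 = - 46 \left(-7 - 10\right) + 13 = \left(-46\right) \left(-17\right) + 13 = 782 + 13 = 795$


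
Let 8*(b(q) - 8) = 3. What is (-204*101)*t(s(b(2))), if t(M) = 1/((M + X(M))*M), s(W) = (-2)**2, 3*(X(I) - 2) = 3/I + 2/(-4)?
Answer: -61812/73 ≈ -846.74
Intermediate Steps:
X(I) = 11/6 + 1/I (X(I) = 2 + (3/I + 2/(-4))/3 = 2 + (3/I + 2*(-1/4))/3 = 2 + (3/I - 1/2)/3 = 2 + (-1/2 + 3/I)/3 = 2 + (-1/6 + 1/I) = 11/6 + 1/I)
b(q) = 67/8 (b(q) = 8 + (1/8)*3 = 8 + 3/8 = 67/8)
s(W) = 4
t(M) = 1/(M*(11/6 + M + 1/M)) (t(M) = 1/((M + (11/6 + 1/M))*M) = 1/((11/6 + M + 1/M)*M) = 1/(M*(11/6 + M + 1/M)))
(-204*101)*t(s(b(2))) = (-204*101)*(6/(6 + 6*4**2 + 11*4)) = -123624/(6 + 6*16 + 44) = -123624/(6 + 96 + 44) = -123624/146 = -20604*3/73 = -61812/73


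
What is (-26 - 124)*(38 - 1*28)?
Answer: -1500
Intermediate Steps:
(-26 - 124)*(38 - 1*28) = -150*(38 - 28) = -150*10 = -1500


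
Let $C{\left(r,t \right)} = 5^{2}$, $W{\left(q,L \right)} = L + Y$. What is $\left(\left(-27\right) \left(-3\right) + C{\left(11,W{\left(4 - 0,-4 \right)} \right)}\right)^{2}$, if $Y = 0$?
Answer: $11236$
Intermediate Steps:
$W{\left(q,L \right)} = L$ ($W{\left(q,L \right)} = L + 0 = L$)
$C{\left(r,t \right)} = 25$
$\left(\left(-27\right) \left(-3\right) + C{\left(11,W{\left(4 - 0,-4 \right)} \right)}\right)^{2} = \left(\left(-27\right) \left(-3\right) + 25\right)^{2} = \left(81 + 25\right)^{2} = 106^{2} = 11236$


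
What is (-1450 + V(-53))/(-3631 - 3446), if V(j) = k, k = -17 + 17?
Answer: 1450/7077 ≈ 0.20489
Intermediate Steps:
k = 0
V(j) = 0
(-1450 + V(-53))/(-3631 - 3446) = (-1450 + 0)/(-3631 - 3446) = -1450/(-7077) = -1450*(-1/7077) = 1450/7077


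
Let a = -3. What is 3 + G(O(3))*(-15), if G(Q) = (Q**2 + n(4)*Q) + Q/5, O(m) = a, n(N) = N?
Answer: 57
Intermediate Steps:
O(m) = -3
G(Q) = Q**2 + 21*Q/5 (G(Q) = (Q**2 + 4*Q) + Q/5 = Q**2 + 21*Q/5)
3 + G(O(3))*(-15) = 3 + ((1/5)*(-3)*(21 + 5*(-3)))*(-15) = 3 + ((1/5)*(-3)*(21 - 15))*(-15) = 3 + ((1/5)*(-3)*6)*(-15) = 3 - 18/5*(-15) = 3 + 54 = 57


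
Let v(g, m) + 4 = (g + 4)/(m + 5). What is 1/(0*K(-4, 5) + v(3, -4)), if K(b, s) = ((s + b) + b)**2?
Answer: 1/3 ≈ 0.33333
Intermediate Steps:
K(b, s) = (s + 2*b)**2 (K(b, s) = ((b + s) + b)**2 = (s + 2*b)**2)
v(g, m) = -4 + (4 + g)/(5 + m) (v(g, m) = -4 + (g + 4)/(m + 5) = -4 + (4 + g)/(5 + m))
1/(0*K(-4, 5) + v(3, -4)) = 1/(0*(5 + 2*(-4))**2 + (-16 + 3 - 4*(-4))/(5 - 4)) = 1/(0*(5 - 8)**2 + (-16 + 3 + 16)/1) = 1/(0*(-3)**2 + 1*3) = 1/(0*9 + 3) = 1/(0 + 3) = 1/3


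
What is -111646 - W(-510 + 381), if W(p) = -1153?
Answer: -110493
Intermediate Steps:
-111646 - W(-510 + 381) = -111646 - 1*(-1153) = -111646 + 1153 = -110493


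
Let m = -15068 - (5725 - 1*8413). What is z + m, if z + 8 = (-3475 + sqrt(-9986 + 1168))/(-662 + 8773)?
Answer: -100482543/8111 + I*sqrt(8818)/8111 ≈ -12388.0 + 0.011577*I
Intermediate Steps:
m = -12380 (m = -15068 - (5725 - 8413) = -15068 - 1*(-2688) = -15068 + 2688 = -12380)
z = -68363/8111 + I*sqrt(8818)/8111 (z = -8 + (-3475 + sqrt(-9986 + 1168))/(-662 + 8773) = -8 + (-3475 + sqrt(-8818))/8111 = -8 + (-3475 + I*sqrt(8818))*(1/8111) = -8 + (-3475/8111 + I*sqrt(8818)/8111) = -68363/8111 + I*sqrt(8818)/8111 ≈ -8.4284 + 0.011577*I)
z + m = (-68363/8111 + I*sqrt(8818)/8111) - 12380 = -100482543/8111 + I*sqrt(8818)/8111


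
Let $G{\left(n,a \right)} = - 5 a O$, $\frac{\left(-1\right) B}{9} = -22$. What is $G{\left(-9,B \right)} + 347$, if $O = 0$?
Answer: $347$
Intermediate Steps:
$B = 198$ ($B = \left(-9\right) \left(-22\right) = 198$)
$G{\left(n,a \right)} = 0$ ($G{\left(n,a \right)} = - 5 a 0 = 0$)
$G{\left(-9,B \right)} + 347 = 0 + 347 = 347$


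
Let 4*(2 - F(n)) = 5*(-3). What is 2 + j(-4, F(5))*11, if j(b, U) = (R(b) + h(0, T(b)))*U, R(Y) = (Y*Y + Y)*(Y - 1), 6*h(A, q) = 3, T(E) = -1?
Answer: -30091/8 ≈ -3761.4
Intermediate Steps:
F(n) = 23/4 (F(n) = 2 - 5*(-3)/4 = 2 - ¼*(-15) = 2 + 15/4 = 23/4)
h(A, q) = ½ (h(A, q) = (⅙)*3 = ½)
R(Y) = (-1 + Y)*(Y + Y²) (R(Y) = (Y² + Y)*(-1 + Y) = (Y + Y²)*(-1 + Y) = (-1 + Y)*(Y + Y²))
j(b, U) = U*(½ + b³ - b) (j(b, U) = ((b³ - b) + ½)*U = (½ + b³ - b)*U = U*(½ + b³ - b))
2 + j(-4, F(5))*11 = 2 + (23*(½ + (-4)³ - 1*(-4))/4)*11 = 2 + (23*(½ - 64 + 4)/4)*11 = 2 + ((23/4)*(-119/2))*11 = 2 - 2737/8*11 = 2 - 30107/8 = -30091/8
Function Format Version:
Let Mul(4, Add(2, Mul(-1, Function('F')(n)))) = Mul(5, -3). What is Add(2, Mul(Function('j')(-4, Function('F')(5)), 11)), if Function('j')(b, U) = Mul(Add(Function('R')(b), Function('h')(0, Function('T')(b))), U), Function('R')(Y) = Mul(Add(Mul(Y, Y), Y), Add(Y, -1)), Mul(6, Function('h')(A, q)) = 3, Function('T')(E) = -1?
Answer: Rational(-30091, 8) ≈ -3761.4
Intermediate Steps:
Function('F')(n) = Rational(23, 4) (Function('F')(n) = Add(2, Mul(Rational(-1, 4), Mul(5, -3))) = Add(2, Mul(Rational(-1, 4), -15)) = Add(2, Rational(15, 4)) = Rational(23, 4))
Function('h')(A, q) = Rational(1, 2) (Function('h')(A, q) = Mul(Rational(1, 6), 3) = Rational(1, 2))
Function('R')(Y) = Mul(Add(-1, Y), Add(Y, Pow(Y, 2))) (Function('R')(Y) = Mul(Add(Pow(Y, 2), Y), Add(-1, Y)) = Mul(Add(Y, Pow(Y, 2)), Add(-1, Y)) = Mul(Add(-1, Y), Add(Y, Pow(Y, 2))))
Function('j')(b, U) = Mul(U, Add(Rational(1, 2), Pow(b, 3), Mul(-1, b))) (Function('j')(b, U) = Mul(Add(Add(Pow(b, 3), Mul(-1, b)), Rational(1, 2)), U) = Mul(Add(Rational(1, 2), Pow(b, 3), Mul(-1, b)), U) = Mul(U, Add(Rational(1, 2), Pow(b, 3), Mul(-1, b))))
Add(2, Mul(Function('j')(-4, Function('F')(5)), 11)) = Add(2, Mul(Mul(Rational(23, 4), Add(Rational(1, 2), Pow(-4, 3), Mul(-1, -4))), 11)) = Add(2, Mul(Mul(Rational(23, 4), Add(Rational(1, 2), -64, 4)), 11)) = Add(2, Mul(Mul(Rational(23, 4), Rational(-119, 2)), 11)) = Add(2, Mul(Rational(-2737, 8), 11)) = Add(2, Rational(-30107, 8)) = Rational(-30091, 8)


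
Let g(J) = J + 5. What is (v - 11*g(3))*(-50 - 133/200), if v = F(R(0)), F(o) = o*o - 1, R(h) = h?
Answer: 901837/200 ≈ 4509.2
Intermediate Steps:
g(J) = 5 + J
F(o) = -1 + o**2 (F(o) = o**2 - 1 = -1 + o**2)
v = -1 (v = -1 + 0**2 = -1 + 0 = -1)
(v - 11*g(3))*(-50 - 133/200) = (-1 - 11*(5 + 3))*(-50 - 133/200) = (-1 - 11*8)*(-50 - 133*1/200) = (-1 - 88)*(-50 - 133/200) = -89*(-10133/200) = 901837/200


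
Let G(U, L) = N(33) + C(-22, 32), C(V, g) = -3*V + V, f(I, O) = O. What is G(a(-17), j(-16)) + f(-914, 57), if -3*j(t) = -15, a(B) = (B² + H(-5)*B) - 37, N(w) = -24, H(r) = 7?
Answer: 77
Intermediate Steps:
a(B) = -37 + B² + 7*B (a(B) = (B² + 7*B) - 37 = -37 + B² + 7*B)
C(V, g) = -2*V
j(t) = 5 (j(t) = -⅓*(-15) = 5)
G(U, L) = 20 (G(U, L) = -24 - 2*(-22) = -24 + 44 = 20)
G(a(-17), j(-16)) + f(-914, 57) = 20 + 57 = 77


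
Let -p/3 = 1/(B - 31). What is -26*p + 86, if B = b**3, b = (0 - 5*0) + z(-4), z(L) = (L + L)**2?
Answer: 7513932/87371 ≈ 86.000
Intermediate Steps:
z(L) = 4*L**2 (z(L) = (2*L)**2 = 4*L**2)
b = 64 (b = (0 - 5*0) + 4*(-4)**2 = (0 + 0) + 4*16 = 0 + 64 = 64)
B = 262144 (B = 64**3 = 262144)
p = -1/87371 (p = -3/(262144 - 31) = -3/262113 = -3*1/262113 = -1/87371 ≈ -1.1445e-5)
-26*p + 86 = -26*(-1/87371) + 86 = 26/87371 + 86 = 7513932/87371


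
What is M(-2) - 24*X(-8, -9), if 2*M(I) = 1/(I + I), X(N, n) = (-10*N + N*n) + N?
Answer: -27649/8 ≈ -3456.1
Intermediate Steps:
X(N, n) = -9*N + N*n
M(I) = 1/(4*I) (M(I) = 1/(2*(I + I)) = 1/(2*((2*I))) = (1/(2*I))/2 = 1/(4*I))
M(-2) - 24*X(-8, -9) = (¼)/(-2) - (-192)*(-9 - 9) = (¼)*(-½) - (-192)*(-18) = -⅛ - 24*144 = -⅛ - 3456 = -27649/8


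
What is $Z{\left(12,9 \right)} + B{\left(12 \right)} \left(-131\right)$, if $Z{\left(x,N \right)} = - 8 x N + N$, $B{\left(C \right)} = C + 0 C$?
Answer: $-2427$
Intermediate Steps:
$B{\left(C \right)} = C$ ($B{\left(C \right)} = C + 0 = C$)
$Z{\left(x,N \right)} = N - 8 N x$ ($Z{\left(x,N \right)} = - 8 N x + N = N - 8 N x$)
$Z{\left(12,9 \right)} + B{\left(12 \right)} \left(-131\right) = 9 \left(1 - 96\right) + 12 \left(-131\right) = 9 \left(1 - 96\right) - 1572 = 9 \left(-95\right) - 1572 = -855 - 1572 = -2427$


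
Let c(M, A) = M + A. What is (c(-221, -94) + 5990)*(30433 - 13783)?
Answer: 94488750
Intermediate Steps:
c(M, A) = A + M
(c(-221, -94) + 5990)*(30433 - 13783) = ((-94 - 221) + 5990)*(30433 - 13783) = (-315 + 5990)*16650 = 5675*16650 = 94488750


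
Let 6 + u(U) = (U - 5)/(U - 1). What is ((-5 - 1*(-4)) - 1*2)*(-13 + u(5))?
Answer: 57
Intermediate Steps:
u(U) = -6 + (-5 + U)/(-1 + U) (u(U) = -6 + (U - 5)/(U - 1) = -6 + (-5 + U)/(-1 + U))
((-5 - 1*(-4)) - 1*2)*(-13 + u(5)) = ((-5 - 1*(-4)) - 1*2)*(-13 + (1 - 5*5)/(-1 + 5)) = ((-5 + 4) - 2)*(-13 + (1 - 25)/4) = (-1 - 2)*(-13 + (¼)*(-24)) = -3*(-13 - 6) = -3*(-19) = 57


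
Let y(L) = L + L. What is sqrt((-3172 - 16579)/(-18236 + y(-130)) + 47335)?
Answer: 3*sqrt(97280879)/136 ≈ 217.57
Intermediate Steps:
y(L) = 2*L
sqrt((-3172 - 16579)/(-18236 + y(-130)) + 47335) = sqrt((-3172 - 16579)/(-18236 + 2*(-130)) + 47335) = sqrt(-19751/(-18236 - 260) + 47335) = sqrt(-19751/(-18496) + 47335) = sqrt(-19751*(-1/18496) + 47335) = sqrt(19751/18496 + 47335) = sqrt(875527911/18496) = 3*sqrt(97280879)/136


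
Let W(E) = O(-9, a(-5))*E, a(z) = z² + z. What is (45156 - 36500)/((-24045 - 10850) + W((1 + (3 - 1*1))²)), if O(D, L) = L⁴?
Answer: 8656/1405105 ≈ 0.0061604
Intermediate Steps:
a(z) = z + z²
W(E) = 160000*E (W(E) = (-5*(1 - 5))⁴*E = (-5*(-4))⁴*E = 20⁴*E = 160000*E)
(45156 - 36500)/((-24045 - 10850) + W((1 + (3 - 1*1))²)) = (45156 - 36500)/((-24045 - 10850) + 160000*(1 + (3 - 1*1))²) = 8656/(-34895 + 160000*(1 + (3 - 1))²) = 8656/(-34895 + 160000*(1 + 2)²) = 8656/(-34895 + 160000*3²) = 8656/(-34895 + 160000*9) = 8656/(-34895 + 1440000) = 8656/1405105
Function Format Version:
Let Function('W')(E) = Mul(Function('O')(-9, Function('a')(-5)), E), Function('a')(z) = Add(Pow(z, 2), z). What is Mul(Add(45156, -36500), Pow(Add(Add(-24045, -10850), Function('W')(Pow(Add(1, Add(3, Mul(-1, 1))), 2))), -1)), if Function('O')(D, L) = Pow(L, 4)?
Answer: Rational(8656, 1405105) ≈ 0.0061604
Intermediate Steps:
Function('a')(z) = Add(z, Pow(z, 2))
Function('W')(E) = Mul(160000, E) (Function('W')(E) = Mul(Pow(Mul(-5, Add(1, -5)), 4), E) = Mul(Pow(Mul(-5, -4), 4), E) = Mul(Pow(20, 4), E) = Mul(160000, E))
Mul(Add(45156, -36500), Pow(Add(Add(-24045, -10850), Function('W')(Pow(Add(1, Add(3, Mul(-1, 1))), 2))), -1)) = Mul(Add(45156, -36500), Pow(Add(Add(-24045, -10850), Mul(160000, Pow(Add(1, Add(3, Mul(-1, 1))), 2))), -1)) = Mul(8656, Pow(Add(-34895, Mul(160000, Pow(Add(1, Add(3, -1)), 2))), -1)) = Mul(8656, Pow(Add(-34895, Mul(160000, Pow(Add(1, 2), 2))), -1)) = Mul(8656, Pow(Add(-34895, Mul(160000, Pow(3, 2))), -1)) = Mul(8656, Pow(Add(-34895, Mul(160000, 9)), -1)) = Mul(8656, Pow(Add(-34895, 1440000), -1)) = Mul(8656, Pow(1405105, -1)) = Mul(8656, Rational(1, 1405105)) = Rational(8656, 1405105)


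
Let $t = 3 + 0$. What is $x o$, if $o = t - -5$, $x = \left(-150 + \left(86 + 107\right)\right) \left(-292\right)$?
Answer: $-100448$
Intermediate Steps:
$t = 3$
$x = -12556$ ($x = \left(-150 + 193\right) \left(-292\right) = 43 \left(-292\right) = -12556$)
$o = 8$ ($o = 3 - -5 = 3 + 5 = 8$)
$x o = \left(-12556\right) 8 = -100448$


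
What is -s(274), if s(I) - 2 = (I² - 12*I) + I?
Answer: -72064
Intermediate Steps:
s(I) = 2 + I² - 11*I (s(I) = 2 + ((I² - 12*I) + I) = 2 + (I² - 11*I) = 2 + I² - 11*I)
-s(274) = -(2 + 274² - 11*274) = -(2 + 75076 - 3014) = -1*72064 = -72064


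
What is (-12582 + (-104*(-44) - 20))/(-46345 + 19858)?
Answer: 8026/26487 ≈ 0.30302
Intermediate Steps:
(-12582 + (-104*(-44) - 20))/(-46345 + 19858) = (-12582 + (4576 - 20))/(-26487) = (-12582 + 4556)*(-1/26487) = -8026*(-1/26487) = 8026/26487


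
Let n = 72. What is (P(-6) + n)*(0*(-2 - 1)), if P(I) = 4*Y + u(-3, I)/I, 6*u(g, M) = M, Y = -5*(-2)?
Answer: 0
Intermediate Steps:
Y = 10
u(g, M) = M/6
P(I) = 241/6 (P(I) = 4*10 + (I/6)/I = 40 + ⅙ = 241/6)
(P(-6) + n)*(0*(-2 - 1)) = (241/6 + 72)*(0*(-2 - 1)) = 673*(0*(-3))/6 = (673/6)*0 = 0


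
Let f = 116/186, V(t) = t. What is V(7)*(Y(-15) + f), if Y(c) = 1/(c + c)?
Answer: 1281/310 ≈ 4.1323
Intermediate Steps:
Y(c) = 1/(2*c)
f = 58/93 (f = 116*(1/186) = 58/93 ≈ 0.62366)
V(7)*(Y(-15) + f) = 7*((½)/(-15) + 58/93) = 7*((½)*(-1/15) + 58/93) = 7*(-1/30 + 58/93) = 7*(183/310) = 1281/310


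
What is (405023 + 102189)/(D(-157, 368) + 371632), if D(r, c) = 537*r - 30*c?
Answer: 507212/276283 ≈ 1.8358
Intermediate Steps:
D(r, c) = -30*c + 537*r
(405023 + 102189)/(D(-157, 368) + 371632) = (405023 + 102189)/((-30*368 + 537*(-157)) + 371632) = 507212/((-11040 - 84309) + 371632) = 507212/(-95349 + 371632) = 507212/276283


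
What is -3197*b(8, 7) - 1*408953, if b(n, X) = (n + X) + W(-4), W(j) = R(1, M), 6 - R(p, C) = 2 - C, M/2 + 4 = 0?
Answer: -444120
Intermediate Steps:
M = -8 (M = -8 + 2*0 = -8 + 0 = -8)
R(p, C) = 4 + C (R(p, C) = 6 - (2 - C) = 6 + (-2 + C) = 4 + C)
W(j) = -4 (W(j) = 4 - 8 = -4)
b(n, X) = -4 + X + n (b(n, X) = (n + X) - 4 = (X + n) - 4 = -4 + X + n)
-3197*b(8, 7) - 1*408953 = -3197*(-4 + 7 + 8) - 1*408953 = -3197*11 - 408953 = -35167 - 408953 = -444120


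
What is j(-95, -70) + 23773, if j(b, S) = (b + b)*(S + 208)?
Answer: -2447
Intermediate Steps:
j(b, S) = 2*b*(208 + S) (j(b, S) = (2*b)*(208 + S) = 2*b*(208 + S))
j(-95, -70) + 23773 = 2*(-95)*(208 - 70) + 23773 = 2*(-95)*138 + 23773 = -26220 + 23773 = -2447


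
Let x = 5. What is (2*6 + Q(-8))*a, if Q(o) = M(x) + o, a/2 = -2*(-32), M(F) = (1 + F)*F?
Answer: 4352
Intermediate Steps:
M(F) = F*(1 + F)
a = 128 (a = 2*(-2*(-32)) = 2*64 = 128)
Q(o) = 30 + o (Q(o) = 5*(1 + 5) + o = 5*6 + o = 30 + o)
(2*6 + Q(-8))*a = (2*6 + (30 - 8))*128 = (12 + 22)*128 = 34*128 = 4352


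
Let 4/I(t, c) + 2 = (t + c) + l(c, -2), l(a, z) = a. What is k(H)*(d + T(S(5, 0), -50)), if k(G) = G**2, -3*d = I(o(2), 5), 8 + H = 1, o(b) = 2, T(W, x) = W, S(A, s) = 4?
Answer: 2842/15 ≈ 189.47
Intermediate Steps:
H = -7 (H = -8 + 1 = -7)
I(t, c) = 4/(-2 + t + 2*c) (I(t, c) = 4/(-2 + ((t + c) + c)) = 4/(-2 + ((c + t) + c)) = 4/(-2 + (t + 2*c)) = 4/(-2 + t + 2*c))
d = -2/15 (d = -4/(3*(-2 + 2 + 2*5)) = -4/(3*(-2 + 2 + 10)) = -4/(3*10) = -1/3*2/5 = -2/15 ≈ -0.13333)
k(H)*(d + T(S(5, 0), -50)) = (-7)**2*(-2/15 + 4) = 49*(58/15) = 2842/15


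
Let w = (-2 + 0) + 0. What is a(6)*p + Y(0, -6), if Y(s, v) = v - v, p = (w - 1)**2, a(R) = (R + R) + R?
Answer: 162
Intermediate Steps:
a(R) = 3*R (a(R) = 2*R + R = 3*R)
w = -2 (w = -2 + 0 = -2)
p = 9 (p = (-2 - 1)**2 = (-3)**2 = 9)
Y(s, v) = 0
a(6)*p + Y(0, -6) = (3*6)*9 + 0 = 18*9 + 0 = 162 + 0 = 162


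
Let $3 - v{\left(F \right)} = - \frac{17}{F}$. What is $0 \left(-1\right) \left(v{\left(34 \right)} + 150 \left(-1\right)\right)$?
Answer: $0$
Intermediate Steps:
$v{\left(F \right)} = 3 + \frac{17}{F}$ ($v{\left(F \right)} = 3 - - \frac{17}{F} = 3 + \frac{17}{F}$)
$0 \left(-1\right) \left(v{\left(34 \right)} + 150 \left(-1\right)\right) = 0 \left(-1\right) \left(\left(3 + \frac{17}{34}\right) + 150 \left(-1\right)\right) = 0 \left(\left(3 + 17 \cdot \frac{1}{34}\right) - 150\right) = 0 \left(\left(3 + \frac{1}{2}\right) - 150\right) = 0 \left(\frac{7}{2} - 150\right) = 0 \left(- \frac{293}{2}\right) = 0$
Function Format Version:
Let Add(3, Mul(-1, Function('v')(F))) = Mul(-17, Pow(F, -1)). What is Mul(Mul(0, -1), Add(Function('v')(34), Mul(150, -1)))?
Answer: 0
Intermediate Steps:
Function('v')(F) = Add(3, Mul(17, Pow(F, -1))) (Function('v')(F) = Add(3, Mul(-1, Mul(-17, Pow(F, -1)))) = Add(3, Mul(17, Pow(F, -1))))
Mul(Mul(0, -1), Add(Function('v')(34), Mul(150, -1))) = Mul(Mul(0, -1), Add(Add(3, Mul(17, Pow(34, -1))), Mul(150, -1))) = Mul(0, Add(Add(3, Mul(17, Rational(1, 34))), -150)) = Mul(0, Add(Add(3, Rational(1, 2)), -150)) = Mul(0, Add(Rational(7, 2), -150)) = Mul(0, Rational(-293, 2)) = 0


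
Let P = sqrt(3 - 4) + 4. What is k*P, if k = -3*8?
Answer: -96 - 24*I ≈ -96.0 - 24.0*I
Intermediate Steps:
k = -24
P = 4 + I (P = sqrt(-1) + 4 = I + 4 = 4 + I ≈ 4.0 + 1.0*I)
k*P = -24*(4 + I) = -96 - 24*I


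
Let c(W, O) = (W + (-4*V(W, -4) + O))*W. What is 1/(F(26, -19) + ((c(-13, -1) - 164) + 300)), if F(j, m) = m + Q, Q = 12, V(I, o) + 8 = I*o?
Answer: 1/2599 ≈ 0.00038476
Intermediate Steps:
V(I, o) = -8 + I*o
c(W, O) = W*(32 + O + 17*W) (c(W, O) = (W + (-4*(-8 + W*(-4)) + O))*W = (W + (-4*(-8 - 4*W) + O))*W = (W + ((32 + 16*W) + O))*W = (W + (32 + O + 16*W))*W = (32 + O + 17*W)*W = W*(32 + O + 17*W))
F(j, m) = 12 + m (F(j, m) = m + 12 = 12 + m)
1/(F(26, -19) + ((c(-13, -1) - 164) + 300)) = 1/((12 - 19) + ((-13*(32 - 1 + 17*(-13)) - 164) + 300)) = 1/(-7 + ((-13*(32 - 1 - 221) - 164) + 300)) = 1/(-7 + ((-13*(-190) - 164) + 300)) = 1/(-7 + ((2470 - 164) + 300)) = 1/(-7 + (2306 + 300)) = 1/(-7 + 2606) = 1/2599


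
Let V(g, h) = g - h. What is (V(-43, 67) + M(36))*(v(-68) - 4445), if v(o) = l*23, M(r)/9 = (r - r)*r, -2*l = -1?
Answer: 487685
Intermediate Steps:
l = ½ (l = -½*(-1) = ½ ≈ 0.50000)
M(r) = 0 (M(r) = 9*((r - r)*r) = 9*(0*r) = 9*0 = 0)
v(o) = 23/2 (v(o) = (½)*23 = 23/2)
(V(-43, 67) + M(36))*(v(-68) - 4445) = ((-43 - 1*67) + 0)*(23/2 - 4445) = ((-43 - 67) + 0)*(-8867/2) = (-110 + 0)*(-8867/2) = -110*(-8867/2) = 487685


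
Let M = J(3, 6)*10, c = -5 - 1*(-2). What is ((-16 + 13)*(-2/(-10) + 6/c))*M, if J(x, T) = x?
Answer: 162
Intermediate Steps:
c = -3 (c = -5 + 2 = -3)
M = 30 (M = 3*10 = 30)
((-16 + 13)*(-2/(-10) + 6/c))*M = ((-16 + 13)*(-2/(-10) + 6/(-3)))*30 = -3*(-2*(-1/10) + 6*(-1/3))*30 = -3*(1/5 - 2)*30 = -3*(-9/5)*30 = (27/5)*30 = 162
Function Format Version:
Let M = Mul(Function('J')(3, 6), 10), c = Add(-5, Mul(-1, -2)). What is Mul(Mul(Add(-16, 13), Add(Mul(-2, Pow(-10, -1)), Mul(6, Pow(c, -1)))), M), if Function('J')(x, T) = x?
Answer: 162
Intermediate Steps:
c = -3 (c = Add(-5, 2) = -3)
M = 30 (M = Mul(3, 10) = 30)
Mul(Mul(Add(-16, 13), Add(Mul(-2, Pow(-10, -1)), Mul(6, Pow(c, -1)))), M) = Mul(Mul(Add(-16, 13), Add(Mul(-2, Pow(-10, -1)), Mul(6, Pow(-3, -1)))), 30) = Mul(Mul(-3, Add(Mul(-2, Rational(-1, 10)), Mul(6, Rational(-1, 3)))), 30) = Mul(Mul(-3, Add(Rational(1, 5), -2)), 30) = Mul(Mul(-3, Rational(-9, 5)), 30) = Mul(Rational(27, 5), 30) = 162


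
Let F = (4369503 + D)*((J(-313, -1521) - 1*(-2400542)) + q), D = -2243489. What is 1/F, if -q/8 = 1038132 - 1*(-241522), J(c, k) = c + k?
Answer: -1/16664811763336 ≈ -6.0007e-14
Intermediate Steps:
q = -10237232 (q = -8*(1038132 - 1*(-241522)) = -8*(1038132 + 241522) = -8*1279654 = -10237232)
F = -16664811763336 (F = (4369503 - 2243489)*(((-313 - 1521) - 1*(-2400542)) - 10237232) = 2126014*((-1834 + 2400542) - 10237232) = 2126014*(2398708 - 10237232) = 2126014*(-7838524) = -16664811763336)
1/F = 1/(-16664811763336) = -1/16664811763336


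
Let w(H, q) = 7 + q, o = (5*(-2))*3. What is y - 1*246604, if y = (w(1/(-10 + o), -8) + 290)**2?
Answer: -163083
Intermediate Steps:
o = -30 (o = -10*3 = -30)
y = 83521 (y = ((7 - 8) + 290)**2 = (-1 + 290)**2 = 289**2 = 83521)
y - 1*246604 = 83521 - 1*246604 = 83521 - 246604 = -163083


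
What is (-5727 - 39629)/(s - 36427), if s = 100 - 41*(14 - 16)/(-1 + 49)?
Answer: 1088544/871807 ≈ 1.2486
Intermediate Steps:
s = 2441/24 (s = 100 - (-82)/48 = 100 - 41*(-1/24) = 100 + 41/24 = 2441/24 ≈ 101.71)
(-5727 - 39629)/(s - 36427) = (-5727 - 39629)/(2441/24 - 36427) = -45356/(-871807/24) = -45356*(-24/871807) = 1088544/871807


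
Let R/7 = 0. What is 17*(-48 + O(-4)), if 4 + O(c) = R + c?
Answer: -952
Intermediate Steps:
R = 0 (R = 7*0 = 0)
O(c) = -4 + c (O(c) = -4 + (0 + c) = -4 + c)
17*(-48 + O(-4)) = 17*(-48 + (-4 - 4)) = 17*(-48 - 8) = 17*(-56) = -952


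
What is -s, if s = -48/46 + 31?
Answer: -689/23 ≈ -29.957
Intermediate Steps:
s = 689/23 (s = (1/46)*(-48) + 31 = -24/23 + 31 = 689/23 ≈ 29.957)
-s = -1*689/23 = -689/23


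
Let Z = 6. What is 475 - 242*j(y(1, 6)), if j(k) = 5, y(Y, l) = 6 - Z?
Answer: -735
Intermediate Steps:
y(Y, l) = 0 (y(Y, l) = 6 - 1*6 = 6 - 6 = 0)
475 - 242*j(y(1, 6)) = 475 - 242*5 = 475 - 1210 = -735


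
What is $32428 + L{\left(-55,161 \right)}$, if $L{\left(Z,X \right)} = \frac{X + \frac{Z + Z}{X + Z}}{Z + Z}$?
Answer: $\frac{94523381}{2915} \approx 32427.0$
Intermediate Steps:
$L{\left(Z,X \right)} = \frac{X + \frac{2 Z}{X + Z}}{2 Z}$
$32428 + L{\left(-55,161 \right)} = 32428 + \frac{161^{2} + 2 \left(-55\right) + 161 \left(-55\right)}{2 \left(-55\right) \left(161 - 55\right)} = 32428 + \frac{1}{2} \left(- \frac{1}{55}\right) \frac{1}{106} \left(25921 - 110 - 8855\right) = 32428 + \frac{1}{2} \left(- \frac{1}{55}\right) \frac{1}{106} \cdot 16956 = 32428 - \frac{4239}{2915} = \frac{94523381}{2915}$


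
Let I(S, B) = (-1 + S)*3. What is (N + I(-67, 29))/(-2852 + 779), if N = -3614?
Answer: 3818/2073 ≈ 1.8418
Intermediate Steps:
I(S, B) = -3 + 3*S
(N + I(-67, 29))/(-2852 + 779) = (-3614 + (-3 + 3*(-67)))/(-2852 + 779) = (-3614 + (-3 - 201))/(-2073) = (-3614 - 204)*(-1/2073) = -3818*(-1/2073) = 3818/2073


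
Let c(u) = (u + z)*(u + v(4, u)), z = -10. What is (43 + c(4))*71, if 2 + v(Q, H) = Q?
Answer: 497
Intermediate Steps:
v(Q, H) = -2 + Q
c(u) = (-10 + u)*(2 + u) (c(u) = (u - 10)*(u + (-2 + 4)) = (-10 + u)*(u + 2) = (-10 + u)*(2 + u))
(43 + c(4))*71 = (43 + (-20 + 4² - 8*4))*71 = (43 + (-20 + 16 - 32))*71 = (43 - 36)*71 = 7*71 = 497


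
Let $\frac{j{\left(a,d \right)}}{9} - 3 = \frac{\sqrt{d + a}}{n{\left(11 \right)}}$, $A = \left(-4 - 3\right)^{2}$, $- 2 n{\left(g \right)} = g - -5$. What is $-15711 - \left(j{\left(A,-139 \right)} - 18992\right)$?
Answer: $3254 + \frac{27 i \sqrt{10}}{8} \approx 3254.0 + 10.673 i$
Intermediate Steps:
$n{\left(g \right)} = - \frac{5}{2} - \frac{g}{2}$ ($n{\left(g \right)} = - \frac{g - -5}{2} = - \frac{g + 5}{2} = - \frac{5 + g}{2} = - \frac{5}{2} - \frac{g}{2}$)
$A = 49$ ($A = \left(-7\right)^{2} = 49$)
$j{\left(a,d \right)} = 27 - \frac{9 \sqrt{a + d}}{8}$ ($j{\left(a,d \right)} = 27 + 9 \frac{\sqrt{d + a}}{- \frac{5}{2} - \frac{11}{2}} = 27 + 9 \frac{\sqrt{a + d}}{- \frac{5}{2} - \frac{11}{2}} = 27 + 9 \frac{\sqrt{a + d}}{-8} = 27 + 9 \sqrt{a + d} \left(- \frac{1}{8}\right) = 27 + 9 \left(- \frac{\sqrt{a + d}}{8}\right) = 27 - \frac{9 \sqrt{a + d}}{8}$)
$-15711 - \left(j{\left(A,-139 \right)} - 18992\right) = -15711 - \left(\left(27 - \frac{9 \sqrt{49 - 139}}{8}\right) - 18992\right) = -15711 - \left(\left(27 - \frac{9 \sqrt{-90}}{8}\right) - 18992\right) = -15711 - \left(\left(27 - \frac{9 \cdot 3 i \sqrt{10}}{8}\right) - 18992\right) = -15711 - \left(\left(27 - \frac{27 i \sqrt{10}}{8}\right) - 18992\right) = -15711 - \left(-18965 - \frac{27 i \sqrt{10}}{8}\right) = -15711 + \left(18965 + \frac{27 i \sqrt{10}}{8}\right) = 3254 + \frac{27 i \sqrt{10}}{8}$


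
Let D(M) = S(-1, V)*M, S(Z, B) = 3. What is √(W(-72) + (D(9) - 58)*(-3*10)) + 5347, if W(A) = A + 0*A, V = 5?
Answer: 5347 + √858 ≈ 5376.3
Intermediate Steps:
D(M) = 3*M
W(A) = A (W(A) = A + 0 = A)
√(W(-72) + (D(9) - 58)*(-3*10)) + 5347 = √(-72 + (3*9 - 58)*(-3*10)) + 5347 = √(-72 + (27 - 58)*(-30)) + 5347 = √(-72 - 31*(-30)) + 5347 = √(-72 + 930) + 5347 = √858 + 5347 = 5347 + √858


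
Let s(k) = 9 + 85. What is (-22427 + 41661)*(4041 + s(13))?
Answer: 79532590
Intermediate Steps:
s(k) = 94
(-22427 + 41661)*(4041 + s(13)) = (-22427 + 41661)*(4041 + 94) = 19234*4135 = 79532590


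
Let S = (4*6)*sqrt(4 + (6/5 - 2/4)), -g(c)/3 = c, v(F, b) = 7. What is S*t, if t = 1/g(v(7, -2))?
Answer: -4*sqrt(470)/35 ≈ -2.4777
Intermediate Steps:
g(c) = -3*c
S = 12*sqrt(470)/5 (S = 24*sqrt(4 + (6*(1/5) - 2*1/4)) = 24*sqrt(4 + (6/5 - 1/2)) = 24*sqrt(4 + 7/10) = 24*sqrt(47/10) = 24*(sqrt(470)/10) = 12*sqrt(470)/5 ≈ 52.031)
t = -1/21 (t = 1/(-3*7) = 1/(-21) = -1/21 ≈ -0.047619)
S*t = (12*sqrt(470)/5)*(-1/21) = -4*sqrt(470)/35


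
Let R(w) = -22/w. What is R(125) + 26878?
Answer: 3359728/125 ≈ 26878.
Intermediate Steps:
R(125) + 26878 = -22/125 + 26878 = 3359728/125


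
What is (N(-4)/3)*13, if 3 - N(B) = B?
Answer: 91/3 ≈ 30.333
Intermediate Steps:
N(B) = 3 - B
(N(-4)/3)*13 = ((3 - 1*(-4))/3)*13 = ((3 + 4)*(1/3))*13 = (7*(1/3))*13 = (7/3)*13 = 91/3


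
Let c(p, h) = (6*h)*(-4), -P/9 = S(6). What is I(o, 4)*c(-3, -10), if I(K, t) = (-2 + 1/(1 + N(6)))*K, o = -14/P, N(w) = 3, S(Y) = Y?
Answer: -980/9 ≈ -108.89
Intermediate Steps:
P = -54 (P = -9*6 = -54)
c(p, h) = -24*h
o = 7/27 (o = -14/(-54) = -14*(-1/54) = 7/27 ≈ 0.25926)
I(K, t) = -7*K/4 (I(K, t) = (-2 + 1/(1 + 3))*K = (-2 + 1/4)*K = (-2 + ¼)*K = -7*K/4)
I(o, 4)*c(-3, -10) = (-7/4*7/27)*(-24*(-10)) = -49/108*240 = -980/9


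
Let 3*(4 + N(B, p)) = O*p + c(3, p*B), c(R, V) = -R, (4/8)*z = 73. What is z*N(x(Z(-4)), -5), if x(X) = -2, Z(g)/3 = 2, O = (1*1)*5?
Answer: -5840/3 ≈ -1946.7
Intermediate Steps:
O = 5 (O = 1*5 = 5)
Z(g) = 6 (Z(g) = 3*2 = 6)
z = 146 (z = 2*73 = 146)
N(B, p) = -5 + 5*p/3 (N(B, p) = -4 + (5*p - 1*3)/3 = -4 + (5*p - 3)/3 = -4 + (-3 + 5*p)/3 = -4 + (-1 + 5*p/3) = -5 + 5*p/3)
z*N(x(Z(-4)), -5) = 146*(-5 + (5/3)*(-5)) = 146*(-5 - 25/3) = 146*(-40/3) = -5840/3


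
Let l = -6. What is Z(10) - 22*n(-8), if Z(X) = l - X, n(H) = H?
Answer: 160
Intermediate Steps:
Z(X) = -6 - X
Z(10) - 22*n(-8) = (-6 - 1*10) - 22*(-8) = (-6 - 10) + 176 = -16 + 176 = 160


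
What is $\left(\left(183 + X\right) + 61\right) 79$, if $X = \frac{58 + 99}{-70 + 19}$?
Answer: $\frac{970673}{51} \approx 19033.0$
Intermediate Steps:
$X = - \frac{157}{51}$ ($X = \frac{157}{-51} = 157 \left(- \frac{1}{51}\right) = - \frac{157}{51} \approx -3.0784$)
$\left(\left(183 + X\right) + 61\right) 79 = \left(\left(183 - \frac{157}{51}\right) + 61\right) 79 = \left(\frac{9176}{51} + 61\right) 79 = \frac{12287}{51} \cdot 79 = \frac{970673}{51}$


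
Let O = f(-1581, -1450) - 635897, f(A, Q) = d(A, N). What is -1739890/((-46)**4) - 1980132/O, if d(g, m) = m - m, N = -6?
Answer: 3879781536431/1423600419016 ≈ 2.7253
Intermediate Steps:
d(g, m) = 0
f(A, Q) = 0
O = -635897 (O = 0 - 635897 = -635897)
-1739890/((-46)**4) - 1980132/O = -1739890/((-46)**4) - 1980132/(-635897) = -1739890/4477456 - 1980132*(-1/635897) = -1739890*1/4477456 + 1980132/635897 = -869945/2238728 + 1980132/635897 = 3879781536431/1423600419016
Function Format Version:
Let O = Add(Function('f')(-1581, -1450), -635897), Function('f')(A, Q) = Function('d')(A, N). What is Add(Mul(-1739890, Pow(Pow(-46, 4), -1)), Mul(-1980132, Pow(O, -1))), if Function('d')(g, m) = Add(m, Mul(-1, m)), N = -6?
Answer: Rational(3879781536431, 1423600419016) ≈ 2.7253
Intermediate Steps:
Function('d')(g, m) = 0
Function('f')(A, Q) = 0
O = -635897 (O = Add(0, -635897) = -635897)
Add(Mul(-1739890, Pow(Pow(-46, 4), -1)), Mul(-1980132, Pow(O, -1))) = Add(Mul(-1739890, Pow(Pow(-46, 4), -1)), Mul(-1980132, Pow(-635897, -1))) = Add(Mul(-1739890, Pow(4477456, -1)), Mul(-1980132, Rational(-1, 635897))) = Add(Mul(-1739890, Rational(1, 4477456)), Rational(1980132, 635897)) = Add(Rational(-869945, 2238728), Rational(1980132, 635897)) = Rational(3879781536431, 1423600419016)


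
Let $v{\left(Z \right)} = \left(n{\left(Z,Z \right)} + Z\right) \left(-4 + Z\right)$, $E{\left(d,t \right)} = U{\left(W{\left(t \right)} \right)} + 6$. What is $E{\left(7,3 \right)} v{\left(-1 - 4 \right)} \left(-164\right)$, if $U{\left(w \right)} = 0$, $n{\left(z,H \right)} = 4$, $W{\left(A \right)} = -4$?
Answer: $-8856$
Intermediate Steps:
$E{\left(d,t \right)} = 6$ ($E{\left(d,t \right)} = 0 + 6 = 6$)
$v{\left(Z \right)} = \left(-4 + Z\right) \left(4 + Z\right)$ ($v{\left(Z \right)} = \left(4 + Z\right) \left(-4 + Z\right) = \left(-4 + Z\right) \left(4 + Z\right)$)
$E{\left(7,3 \right)} v{\left(-1 - 4 \right)} \left(-164\right) = 6 \left(-16 + \left(-1 - 4\right)^{2}\right) \left(-164\right) = 6 \left(-16 + \left(-5\right)^{2}\right) \left(-164\right) = 6 \left(-16 + 25\right) \left(-164\right) = 6 \cdot 9 \left(-164\right) = 54 \left(-164\right) = -8856$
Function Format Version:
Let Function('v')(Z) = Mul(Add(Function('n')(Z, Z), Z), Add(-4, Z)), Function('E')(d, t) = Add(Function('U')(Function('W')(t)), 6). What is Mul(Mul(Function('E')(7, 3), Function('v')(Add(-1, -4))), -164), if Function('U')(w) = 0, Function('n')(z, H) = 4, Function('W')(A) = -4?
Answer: -8856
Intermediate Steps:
Function('E')(d, t) = 6 (Function('E')(d, t) = Add(0, 6) = 6)
Function('v')(Z) = Mul(Add(-4, Z), Add(4, Z)) (Function('v')(Z) = Mul(Add(4, Z), Add(-4, Z)) = Mul(Add(-4, Z), Add(4, Z)))
Mul(Mul(Function('E')(7, 3), Function('v')(Add(-1, -4))), -164) = Mul(Mul(6, Add(-16, Pow(Add(-1, -4), 2))), -164) = Mul(Mul(6, Add(-16, Pow(-5, 2))), -164) = Mul(Mul(6, Add(-16, 25)), -164) = Mul(Mul(6, 9), -164) = Mul(54, -164) = -8856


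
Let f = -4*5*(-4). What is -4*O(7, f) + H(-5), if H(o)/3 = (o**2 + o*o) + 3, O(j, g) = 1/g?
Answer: 3179/20 ≈ 158.95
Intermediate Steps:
f = 80 (f = -20*(-4) = 80)
H(o) = 9 + 6*o**2 (H(o) = 3*((o**2 + o*o) + 3) = 3*((o**2 + o**2) + 3) = 3*(2*o**2 + 3) = 3*(3 + 2*o**2) = 9 + 6*o**2)
-4*O(7, f) + H(-5) = -4/80 + (9 + 6*(-5)**2) = -4*1/80 + (9 + 6*25) = -1/20 + (9 + 150) = -1/20 + 159 = 3179/20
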